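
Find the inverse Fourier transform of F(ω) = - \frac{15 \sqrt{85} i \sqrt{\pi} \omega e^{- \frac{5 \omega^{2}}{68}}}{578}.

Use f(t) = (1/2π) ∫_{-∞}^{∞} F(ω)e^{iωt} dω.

f(t) = 3 t e^{- \frac{17 t^{2}}{5}}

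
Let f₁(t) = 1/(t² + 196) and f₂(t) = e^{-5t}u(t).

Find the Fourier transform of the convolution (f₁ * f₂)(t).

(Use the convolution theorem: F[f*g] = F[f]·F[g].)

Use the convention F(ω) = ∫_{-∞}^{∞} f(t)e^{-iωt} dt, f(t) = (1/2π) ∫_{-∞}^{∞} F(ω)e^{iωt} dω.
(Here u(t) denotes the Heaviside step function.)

F[f₁*f₂](ω) = \frac{\pi e^{- 14 \left|{\omega}\right|}}{14 \left(i \omega + 5\right)}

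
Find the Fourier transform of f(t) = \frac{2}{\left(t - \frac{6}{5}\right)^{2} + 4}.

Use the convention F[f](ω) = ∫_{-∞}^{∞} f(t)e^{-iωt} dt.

F(ω) = \pi e^{- \frac{6 i \omega}{5} - 2 \left|{\omega}\right|}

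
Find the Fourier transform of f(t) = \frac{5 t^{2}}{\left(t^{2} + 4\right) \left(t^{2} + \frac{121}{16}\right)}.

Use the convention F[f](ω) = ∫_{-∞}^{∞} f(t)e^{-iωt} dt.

F(ω) = - \frac{160 \pi e^{- 2 \left|{\omega}\right|}}{57} + \frac{220 \pi e^{- \frac{11 \left|{\omega}\right|}{4}}}{57}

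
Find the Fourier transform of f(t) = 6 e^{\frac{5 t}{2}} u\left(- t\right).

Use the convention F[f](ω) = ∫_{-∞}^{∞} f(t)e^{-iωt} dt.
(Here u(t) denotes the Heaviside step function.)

F(ω) = - \frac{12}{2 i \omega - 5}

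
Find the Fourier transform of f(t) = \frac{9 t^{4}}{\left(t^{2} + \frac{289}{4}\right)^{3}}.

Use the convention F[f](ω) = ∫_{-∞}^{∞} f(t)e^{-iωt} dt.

F(ω) = \frac{9 \pi \left(289 \omega^{2} - 170 \left|{\omega}\right| + 12\right) e^{- \frac{17 \left|{\omega}\right|}{2}}}{272}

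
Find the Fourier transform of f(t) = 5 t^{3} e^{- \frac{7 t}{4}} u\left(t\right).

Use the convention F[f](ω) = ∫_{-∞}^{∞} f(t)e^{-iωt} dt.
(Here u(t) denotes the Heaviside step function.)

F(ω) = \frac{7680}{\left(4 i \omega + 7\right)^{4}}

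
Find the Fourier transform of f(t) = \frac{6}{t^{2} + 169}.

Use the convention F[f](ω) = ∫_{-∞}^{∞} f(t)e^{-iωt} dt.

F(ω) = \frac{6 \pi e^{- 13 \left|{\omega}\right|}}{13}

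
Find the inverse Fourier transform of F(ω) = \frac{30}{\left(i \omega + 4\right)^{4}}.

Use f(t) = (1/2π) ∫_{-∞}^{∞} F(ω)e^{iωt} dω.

f(t) = 5 t^{3} e^{- 4 t} u\left(t\right)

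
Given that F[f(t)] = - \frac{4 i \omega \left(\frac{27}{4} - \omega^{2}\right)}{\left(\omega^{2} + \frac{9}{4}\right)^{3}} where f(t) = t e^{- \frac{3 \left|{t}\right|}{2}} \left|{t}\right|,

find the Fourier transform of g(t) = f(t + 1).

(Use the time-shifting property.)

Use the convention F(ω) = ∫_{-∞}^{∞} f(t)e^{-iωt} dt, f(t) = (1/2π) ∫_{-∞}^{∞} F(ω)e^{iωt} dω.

F[g](ω) = \frac{64 i \omega \left(4 \omega^{2} - 27\right) e^{i \omega}}{\left(4 \omega^{2} + 9\right)^{3}}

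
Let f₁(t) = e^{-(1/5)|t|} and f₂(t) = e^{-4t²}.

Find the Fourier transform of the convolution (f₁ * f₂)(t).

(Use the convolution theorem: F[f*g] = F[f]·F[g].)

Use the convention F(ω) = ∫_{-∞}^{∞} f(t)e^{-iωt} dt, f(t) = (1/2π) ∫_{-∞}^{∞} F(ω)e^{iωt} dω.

F[f₁*f₂](ω) = \frac{5 \sqrt{\pi} e^{- \frac{\omega^{2}}{16}}}{25 \omega^{2} + 1}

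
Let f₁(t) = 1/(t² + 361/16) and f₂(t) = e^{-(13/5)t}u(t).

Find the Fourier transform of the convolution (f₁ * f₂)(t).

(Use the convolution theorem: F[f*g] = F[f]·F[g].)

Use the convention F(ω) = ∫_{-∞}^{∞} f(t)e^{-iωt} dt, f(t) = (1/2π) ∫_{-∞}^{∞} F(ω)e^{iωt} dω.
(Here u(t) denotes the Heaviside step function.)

F[f₁*f₂](ω) = \frac{20 \pi e^{- \frac{19 \left|{\omega}\right|}{4}}}{19 \left(5 i \omega + 13\right)}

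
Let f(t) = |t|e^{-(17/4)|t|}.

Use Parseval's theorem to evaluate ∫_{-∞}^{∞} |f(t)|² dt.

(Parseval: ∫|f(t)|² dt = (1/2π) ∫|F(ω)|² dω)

∫|f(t)|² dt = \frac{32}{4913}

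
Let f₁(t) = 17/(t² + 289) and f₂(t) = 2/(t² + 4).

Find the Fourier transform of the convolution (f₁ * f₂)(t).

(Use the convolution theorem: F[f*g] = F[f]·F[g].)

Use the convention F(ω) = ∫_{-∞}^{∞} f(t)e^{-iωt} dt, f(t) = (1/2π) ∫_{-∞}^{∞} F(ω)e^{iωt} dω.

F[f₁*f₂](ω) = \pi^{2} e^{- 19 \left|{\omega}\right|}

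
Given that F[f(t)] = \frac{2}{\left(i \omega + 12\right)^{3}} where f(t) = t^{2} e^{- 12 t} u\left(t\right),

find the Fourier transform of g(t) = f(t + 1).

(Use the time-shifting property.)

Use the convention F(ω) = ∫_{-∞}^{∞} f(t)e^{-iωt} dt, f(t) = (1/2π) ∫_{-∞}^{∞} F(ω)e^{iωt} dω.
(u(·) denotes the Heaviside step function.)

F[g](ω) = \frac{2 e^{i \omega}}{\left(i \omega + 12\right)^{3}}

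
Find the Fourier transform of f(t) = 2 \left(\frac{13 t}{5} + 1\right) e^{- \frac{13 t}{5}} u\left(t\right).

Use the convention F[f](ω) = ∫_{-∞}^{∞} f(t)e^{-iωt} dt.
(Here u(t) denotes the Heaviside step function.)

F(ω) = \frac{10 \left(- 5 i \omega - 26\right)}{25 \omega^{2} - 130 i \omega - 169}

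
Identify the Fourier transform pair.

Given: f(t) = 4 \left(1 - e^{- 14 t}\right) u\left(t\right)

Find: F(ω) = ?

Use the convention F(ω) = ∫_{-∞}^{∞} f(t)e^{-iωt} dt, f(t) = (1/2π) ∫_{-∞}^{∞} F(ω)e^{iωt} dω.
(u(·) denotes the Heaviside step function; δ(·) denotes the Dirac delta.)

F(ω) = 4 \pi \delta\left(\omega\right) - \frac{56 i}{\omega \left(i \omega + 14\right)}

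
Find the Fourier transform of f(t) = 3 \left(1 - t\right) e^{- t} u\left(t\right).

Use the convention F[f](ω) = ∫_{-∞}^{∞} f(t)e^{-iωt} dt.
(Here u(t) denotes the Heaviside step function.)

F(ω) = \frac{3 i \omega}{- \omega^{2} + 2 i \omega + 1}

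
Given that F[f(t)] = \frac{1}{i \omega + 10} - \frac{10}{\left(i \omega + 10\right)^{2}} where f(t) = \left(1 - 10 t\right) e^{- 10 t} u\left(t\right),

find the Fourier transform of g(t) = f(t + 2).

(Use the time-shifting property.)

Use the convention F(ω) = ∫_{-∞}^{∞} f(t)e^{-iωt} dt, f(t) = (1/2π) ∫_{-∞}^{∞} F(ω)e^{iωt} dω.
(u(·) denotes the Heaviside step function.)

F[g](ω) = \frac{i \omega e^{2 i \omega}}{- \omega^{2} + 20 i \omega + 100}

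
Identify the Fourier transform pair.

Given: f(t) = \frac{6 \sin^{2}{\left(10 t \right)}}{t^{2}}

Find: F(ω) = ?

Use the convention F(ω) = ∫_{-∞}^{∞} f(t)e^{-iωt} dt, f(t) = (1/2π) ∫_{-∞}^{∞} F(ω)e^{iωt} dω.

F(ω) = \begin{cases} 3 \pi \left(20 - \left|{\omega}\right|\right) & \text{for}\: \omega > -20 \wedge \omega < 20 \\0 & \text{otherwise} \end{cases}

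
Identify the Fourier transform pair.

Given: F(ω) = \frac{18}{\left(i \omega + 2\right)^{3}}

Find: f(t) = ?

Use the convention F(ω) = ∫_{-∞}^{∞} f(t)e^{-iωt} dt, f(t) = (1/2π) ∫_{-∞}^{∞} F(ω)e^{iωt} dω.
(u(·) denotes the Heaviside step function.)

f(t) = 9 t^{2} e^{- 2 t} u\left(t\right)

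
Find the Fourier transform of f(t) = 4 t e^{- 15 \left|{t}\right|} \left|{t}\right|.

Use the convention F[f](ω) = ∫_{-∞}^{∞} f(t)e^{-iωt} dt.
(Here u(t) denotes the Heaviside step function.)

F(ω) = \frac{16 i \omega \left(\omega^{2} - 675\right)}{\left(\omega^{2} + 225\right)^{3}}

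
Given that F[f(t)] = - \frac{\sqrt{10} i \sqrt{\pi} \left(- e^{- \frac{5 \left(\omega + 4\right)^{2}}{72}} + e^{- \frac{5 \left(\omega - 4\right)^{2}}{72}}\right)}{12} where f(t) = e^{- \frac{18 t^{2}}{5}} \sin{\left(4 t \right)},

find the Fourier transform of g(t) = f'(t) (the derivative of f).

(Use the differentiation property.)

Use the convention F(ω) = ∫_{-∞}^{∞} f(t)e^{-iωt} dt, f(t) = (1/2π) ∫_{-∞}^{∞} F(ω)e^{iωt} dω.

F[g](ω) = \frac{\sqrt{10} \sqrt{\pi} \omega \left(e^{\frac{10 \omega}{9}} - 1\right) e^{- \frac{5 \omega^{2}}{72} - \frac{5 \omega}{9} - \frac{10}{9}}}{12}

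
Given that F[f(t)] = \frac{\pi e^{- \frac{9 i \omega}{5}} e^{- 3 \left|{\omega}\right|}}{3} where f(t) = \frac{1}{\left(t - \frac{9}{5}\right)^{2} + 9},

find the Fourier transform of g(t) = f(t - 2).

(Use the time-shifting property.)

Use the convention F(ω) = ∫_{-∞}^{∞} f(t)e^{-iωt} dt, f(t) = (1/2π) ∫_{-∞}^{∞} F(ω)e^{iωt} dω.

F[g](ω) = \frac{\pi e^{- \frac{19 i \omega}{5} - 3 \left|{\omega}\right|}}{3}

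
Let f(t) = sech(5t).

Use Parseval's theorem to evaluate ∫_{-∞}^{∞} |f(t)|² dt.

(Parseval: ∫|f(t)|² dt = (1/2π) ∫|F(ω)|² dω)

∫|f(t)|² dt = \frac{2}{5}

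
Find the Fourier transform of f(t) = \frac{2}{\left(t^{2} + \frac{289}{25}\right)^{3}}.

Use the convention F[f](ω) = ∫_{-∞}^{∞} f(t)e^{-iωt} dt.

F(ω) = \frac{125 \pi \left(289 \omega^{2} + 255 \left|{\omega}\right| + 75\right) e^{- \frac{17 \left|{\omega}\right|}{5}}}{5679428}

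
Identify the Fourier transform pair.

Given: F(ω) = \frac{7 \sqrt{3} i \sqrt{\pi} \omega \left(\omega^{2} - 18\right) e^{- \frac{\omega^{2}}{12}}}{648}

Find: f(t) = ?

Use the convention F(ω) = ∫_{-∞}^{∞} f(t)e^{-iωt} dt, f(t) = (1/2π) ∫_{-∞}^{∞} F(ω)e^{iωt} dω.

f(t) = 7 t^{3} e^{- 3 t^{2}}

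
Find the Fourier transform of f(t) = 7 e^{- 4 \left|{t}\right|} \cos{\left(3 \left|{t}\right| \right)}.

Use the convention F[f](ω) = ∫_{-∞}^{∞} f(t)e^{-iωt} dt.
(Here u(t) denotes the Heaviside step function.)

F(ω) = \frac{56 \left(\omega^{2} + 25\right)}{\omega^{4} + 14 \omega^{2} + 625}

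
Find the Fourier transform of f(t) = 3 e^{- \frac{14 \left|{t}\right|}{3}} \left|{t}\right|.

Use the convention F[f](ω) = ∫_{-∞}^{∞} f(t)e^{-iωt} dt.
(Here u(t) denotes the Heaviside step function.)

F(ω) = \frac{54 \left(196 - 9 \omega^{2}\right)}{\left(9 \omega^{2} + 196\right)^{2}}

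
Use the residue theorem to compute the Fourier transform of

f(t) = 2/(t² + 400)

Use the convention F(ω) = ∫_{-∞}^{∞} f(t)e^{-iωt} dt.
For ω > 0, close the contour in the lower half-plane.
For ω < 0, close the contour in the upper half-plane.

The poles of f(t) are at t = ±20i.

Let g(z) = f(z)e^{-iωz}; for large |z| the factor e^{-iωz} decays in the lower half-plane when ω > 0 and in the upper half-plane when ω < 0.

Case ω > 0 (lower half-plane, clockwise contour ⇒ F(ω) = -2πi·ΣRes):
  Res_{z = - 20 i} g(z) = \frac{i e^{- 20 \omega}}{20}
  F(ω) = -2πi·ΣRes = \frac{\pi e^{- 20 \omega}}{10}

Case ω < 0 (upper half-plane, counterclockwise contour ⇒ F(ω) = +2πi·ΣRes):
  Res_{z = 20 i} g(z) = - \frac{i e^{20 \omega}}{20}
  F(ω) = 2πi·ΣRes = \frac{\pi e^{20 \omega}}{10}

Both cases combine into a single formula in |ω|:

F(ω) = \frac{\pi e^{- 20 \left|{\omega}\right|}}{10}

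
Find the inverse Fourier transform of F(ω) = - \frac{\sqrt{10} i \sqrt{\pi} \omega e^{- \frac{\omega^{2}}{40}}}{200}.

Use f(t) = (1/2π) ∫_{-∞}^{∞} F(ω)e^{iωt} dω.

f(t) = t e^{- 10 t^{2}}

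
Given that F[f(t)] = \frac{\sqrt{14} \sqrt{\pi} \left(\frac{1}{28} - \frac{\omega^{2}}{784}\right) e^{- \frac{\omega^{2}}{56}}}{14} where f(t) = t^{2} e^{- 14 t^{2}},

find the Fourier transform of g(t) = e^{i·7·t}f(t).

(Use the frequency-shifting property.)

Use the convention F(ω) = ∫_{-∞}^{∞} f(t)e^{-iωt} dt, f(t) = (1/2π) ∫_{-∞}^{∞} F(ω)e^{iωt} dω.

F[g](ω) = \frac{\sqrt{14} \sqrt{\pi} \left(28 - \left(\omega - 7\right)^{2}\right) e^{- \frac{\left(\omega - 7\right)^{2}}{56}}}{10976}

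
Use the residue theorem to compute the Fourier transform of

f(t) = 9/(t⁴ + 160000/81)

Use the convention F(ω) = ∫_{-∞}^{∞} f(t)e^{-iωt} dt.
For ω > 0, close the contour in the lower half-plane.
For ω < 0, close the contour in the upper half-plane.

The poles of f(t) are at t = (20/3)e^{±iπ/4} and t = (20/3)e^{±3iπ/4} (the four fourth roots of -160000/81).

Let g(z) = f(z)e^{-iωz}; for large |z| the factor e^{-iωz} decays in the lower half-plane when ω > 0 and in the upper half-plane when ω < 0.

Case ω > 0 (lower half-plane, clockwise contour ⇒ F(ω) = -2πi·ΣRes):
  Res_{z = - \frac{10 \sqrt{2}}{3} - \frac{10 \sqrt{2} i}{3}} g(z) = \frac{243 \sqrt{2} i \left(1 - i\right) e^{\frac{10 \sqrt{2} \omega \left(-1 + i\right)}{3}}}{64000}
  Res_{z = \frac{10 \sqrt{2}}{3} - \frac{10 \sqrt{2} i}{3}} g(z) = \frac{243 \sqrt{2} i \left(1 + i\right) e^{- \frac{10 \sqrt{2} \omega \left(1 + i\right)}{3}}}{64000}
  F(ω) = -2πi·ΣRes = \frac{243 \sqrt{2} \pi \left(1 - i\right) \left(e^{\frac{20 \sqrt{2} i \omega}{3}} + i\right) e^{- \frac{10 \sqrt{2} \omega \left(1 + i\right)}{3}}}{32000} = \frac{243 \pi e^{- \frac{10 \sqrt{2} \omega}{3}} \sin{\left(\frac{10 \sqrt{2} \omega}{3} + \frac{\pi}{4} \right)}}{8000}

Case ω < 0 (upper half-plane, counterclockwise contour ⇒ F(ω) = +2πi·ΣRes):
  Res_{z = \frac{10 \sqrt{2}}{3} + \frac{10 \sqrt{2} i}{3}} g(z) = \frac{243 \sqrt{2} i \left(-1 + i\right) e^{\frac{10 \sqrt{2} \omega \left(1 - i\right)}{3}}}{64000}
  Res_{z = - \frac{10 \sqrt{2}}{3} + \frac{10 \sqrt{2} i}{3}} g(z) = \frac{243 \sqrt{2} \left(1 - i\right) e^{\frac{10 \sqrt{2} \omega \left(1 + i\right)}{3}}}{64000}
  F(ω) = 2πi·ΣRes = - \frac{243 \sqrt{2} i \pi \left(i \left(1 - i\right) e^{\frac{10 \sqrt{2} \omega \left(1 - i\right)}{3}} - \left(1 - i\right) e^{\frac{10 \sqrt{2} \omega \left(1 + i\right)}{3}}\right)}{32000} = \frac{243 \pi e^{\frac{10 \sqrt{2} \omega}{3}} \cos{\left(\frac{10 \sqrt{2} \omega}{3} + \frac{\pi}{4} \right)}}{8000}

Both cases combine into a single formula in |ω|:

F(ω) = \frac{243 \pi e^{- \frac{10 \sqrt{2} \left|{\omega}\right|}{3}} \sin{\left(\frac{10 \sqrt{2} \left|{\omega}\right|}{3} + \frac{\pi}{4} \right)}}{8000}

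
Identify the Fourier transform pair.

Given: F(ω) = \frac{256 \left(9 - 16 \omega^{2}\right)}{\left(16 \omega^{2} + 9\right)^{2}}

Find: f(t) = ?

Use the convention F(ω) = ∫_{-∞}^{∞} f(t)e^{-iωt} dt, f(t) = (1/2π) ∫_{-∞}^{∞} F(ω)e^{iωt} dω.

f(t) = 8 e^{- \frac{3 \left|{t}\right|}{4}} \left|{t}\right|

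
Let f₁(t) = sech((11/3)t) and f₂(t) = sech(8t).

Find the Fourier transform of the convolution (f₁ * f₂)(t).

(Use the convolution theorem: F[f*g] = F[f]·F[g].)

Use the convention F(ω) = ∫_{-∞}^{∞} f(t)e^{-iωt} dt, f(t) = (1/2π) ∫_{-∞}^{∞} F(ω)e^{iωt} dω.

F[f₁*f₂](ω) = \frac{3 \pi^{2}}{88 \cosh{\left(\frac{\pi \omega}{16} \right)} \cosh{\left(\frac{3 \pi \omega}{22} \right)}}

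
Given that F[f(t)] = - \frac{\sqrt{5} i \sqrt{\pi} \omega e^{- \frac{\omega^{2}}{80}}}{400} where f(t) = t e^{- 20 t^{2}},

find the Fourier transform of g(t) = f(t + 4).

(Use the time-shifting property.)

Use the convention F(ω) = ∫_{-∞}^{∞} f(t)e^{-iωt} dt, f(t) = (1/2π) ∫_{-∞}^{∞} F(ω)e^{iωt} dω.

F[g](ω) = - \frac{\sqrt{5} i \sqrt{\pi} \omega e^{- \frac{\omega \left(\omega - 320 i\right)}{80}}}{400}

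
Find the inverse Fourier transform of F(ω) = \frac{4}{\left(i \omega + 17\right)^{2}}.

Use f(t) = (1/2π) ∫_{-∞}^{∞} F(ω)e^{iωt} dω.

f(t) = 4 t e^{- 17 t} u\left(t\right)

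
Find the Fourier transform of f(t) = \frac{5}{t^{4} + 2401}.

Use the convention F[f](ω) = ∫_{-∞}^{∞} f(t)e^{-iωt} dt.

F(ω) = \frac{5 \pi e^{- \frac{7 \sqrt{2} \left|{\omega}\right|}{2}} \sin{\left(\frac{7 \sqrt{2} \left|{\omega}\right|}{2} + \frac{\pi}{4} \right)}}{343}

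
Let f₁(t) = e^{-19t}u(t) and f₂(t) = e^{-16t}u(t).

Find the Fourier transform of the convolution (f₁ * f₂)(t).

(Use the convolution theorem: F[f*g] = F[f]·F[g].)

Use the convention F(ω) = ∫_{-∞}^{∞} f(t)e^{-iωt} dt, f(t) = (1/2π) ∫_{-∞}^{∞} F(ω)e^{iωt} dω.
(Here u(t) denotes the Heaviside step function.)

F[f₁*f₂](ω) = \frac{1}{\left(i \omega + 16\right) \left(i \omega + 19\right)}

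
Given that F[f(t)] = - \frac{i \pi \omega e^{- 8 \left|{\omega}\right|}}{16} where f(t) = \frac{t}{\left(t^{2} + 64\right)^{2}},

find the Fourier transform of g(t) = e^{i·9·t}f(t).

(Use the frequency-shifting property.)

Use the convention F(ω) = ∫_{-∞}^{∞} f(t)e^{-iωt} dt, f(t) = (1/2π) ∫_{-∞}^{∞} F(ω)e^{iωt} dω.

F[g](ω) = \frac{i \pi \left(9 - \omega\right) e^{- 8 \left|{\omega - 9}\right|}}{16}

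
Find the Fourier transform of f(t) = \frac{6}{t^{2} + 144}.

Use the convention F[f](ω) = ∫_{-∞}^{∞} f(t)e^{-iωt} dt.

F(ω) = \frac{\pi e^{- 12 \left|{\omega}\right|}}{2}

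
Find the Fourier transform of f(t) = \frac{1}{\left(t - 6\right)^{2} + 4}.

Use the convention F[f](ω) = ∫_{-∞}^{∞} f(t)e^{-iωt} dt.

F(ω) = \frac{\pi e^{- 6 i \omega - 2 \left|{\omega}\right|}}{2}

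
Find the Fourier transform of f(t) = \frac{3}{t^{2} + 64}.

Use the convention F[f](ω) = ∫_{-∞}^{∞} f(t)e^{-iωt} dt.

F(ω) = \frac{3 \pi e^{- 8 \left|{\omega}\right|}}{8}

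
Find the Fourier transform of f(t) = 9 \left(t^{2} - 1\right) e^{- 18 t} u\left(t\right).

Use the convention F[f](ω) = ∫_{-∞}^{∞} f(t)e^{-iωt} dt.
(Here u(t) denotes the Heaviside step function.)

F(ω) = \frac{9 \left(2 i \omega - \left(i \omega + 18\right)^{3} + 36\right)}{\left(i \omega + 18\right)^{4}}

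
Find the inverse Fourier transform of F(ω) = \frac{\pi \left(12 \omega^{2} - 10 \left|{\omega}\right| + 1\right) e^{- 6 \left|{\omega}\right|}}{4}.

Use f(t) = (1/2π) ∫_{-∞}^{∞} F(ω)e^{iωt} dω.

f(t) = \frac{4 t^{4}}{\left(t^{2} + 36\right)^{3}}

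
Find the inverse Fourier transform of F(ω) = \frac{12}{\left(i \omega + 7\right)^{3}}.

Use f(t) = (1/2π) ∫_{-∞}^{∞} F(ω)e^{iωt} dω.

f(t) = 6 t^{2} e^{- 7 t} u\left(t\right)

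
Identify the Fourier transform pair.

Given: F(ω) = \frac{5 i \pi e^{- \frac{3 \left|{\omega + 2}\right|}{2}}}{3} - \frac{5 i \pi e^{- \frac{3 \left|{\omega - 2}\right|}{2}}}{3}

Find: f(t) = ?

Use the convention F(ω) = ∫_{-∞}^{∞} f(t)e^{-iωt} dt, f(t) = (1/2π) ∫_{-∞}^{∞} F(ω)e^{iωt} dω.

f(t) = \frac{5 \sin{\left(2 t \right)}}{t^{2} + \frac{9}{4}}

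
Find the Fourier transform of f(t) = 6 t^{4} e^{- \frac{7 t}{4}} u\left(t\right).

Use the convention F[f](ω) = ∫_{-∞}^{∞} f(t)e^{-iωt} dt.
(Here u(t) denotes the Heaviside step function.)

F(ω) = \frac{147456}{\left(4 i \omega + 7\right)^{5}}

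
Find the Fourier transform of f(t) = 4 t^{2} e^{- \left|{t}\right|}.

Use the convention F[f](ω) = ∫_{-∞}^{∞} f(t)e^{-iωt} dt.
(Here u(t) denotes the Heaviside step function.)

F(ω) = \frac{16 \left(1 - 3 \omega^{2}\right)}{\left(\omega^{2} + 1\right)^{3}}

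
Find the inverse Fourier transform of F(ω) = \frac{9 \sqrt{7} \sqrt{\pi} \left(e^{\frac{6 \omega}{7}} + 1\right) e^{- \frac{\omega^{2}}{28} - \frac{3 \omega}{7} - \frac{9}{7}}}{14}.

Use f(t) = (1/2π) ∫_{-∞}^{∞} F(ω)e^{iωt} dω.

f(t) = 9 e^{- 7 t^{2}} \cos{\left(6 t \right)}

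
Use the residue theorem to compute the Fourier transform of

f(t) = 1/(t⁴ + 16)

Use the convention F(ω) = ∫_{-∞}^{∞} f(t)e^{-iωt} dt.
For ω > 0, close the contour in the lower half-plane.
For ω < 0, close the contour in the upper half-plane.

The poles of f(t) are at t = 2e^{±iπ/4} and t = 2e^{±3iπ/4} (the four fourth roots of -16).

Let g(z) = f(z)e^{-iωz}; for large |z| the factor e^{-iωz} decays in the lower half-plane when ω > 0 and in the upper half-plane when ω < 0.

Case ω > 0 (lower half-plane, clockwise contour ⇒ F(ω) = -2πi·ΣRes):
  Res_{z = - \sqrt{2} - \sqrt{2} i} g(z) = \frac{\sqrt{2} i \left(1 - i\right) e^{\sqrt{2} \omega \left(-1 + i\right)}}{64}
  Res_{z = \sqrt{2} - \sqrt{2} i} g(z) = \frac{\sqrt{2} i \left(1 + i\right) e^{- \sqrt{2} \omega \left(1 + i\right)}}{64}
  F(ω) = -2πi·ΣRes = \frac{\sqrt{2} \pi \left(1 - i\right) \left(e^{2 \sqrt{2} i \omega} + i\right) e^{- \sqrt{2} \omega \left(1 + i\right)}}{32} = \frac{\pi e^{- \sqrt{2} \omega} \sin{\left(\sqrt{2} \omega + \frac{\pi}{4} \right)}}{8}

Case ω < 0 (upper half-plane, counterclockwise contour ⇒ F(ω) = +2πi·ΣRes):
  Res_{z = \sqrt{2} + \sqrt{2} i} g(z) = \frac{\sqrt{2} i \left(-1 + i\right) e^{\sqrt{2} \omega \left(1 - i\right)}}{64}
  Res_{z = - \sqrt{2} + \sqrt{2} i} g(z) = \frac{\sqrt{2} \left(1 - i\right) e^{\sqrt{2} \omega \left(1 + i\right)}}{64}
  F(ω) = 2πi·ΣRes = - \frac{\sqrt{2} i \pi \left(i \left(1 - i\right) e^{\sqrt{2} \omega \left(1 - i\right)} - \left(1 - i\right) e^{\sqrt{2} \omega \left(1 + i\right)}\right)}{32} = \frac{\pi e^{\sqrt{2} \omega} \cos{\left(\sqrt{2} \omega + \frac{\pi}{4} \right)}}{8}

Both cases combine into a single formula in |ω|:

F(ω) = \frac{\pi e^{- \sqrt{2} \left|{\omega}\right|} \sin{\left(\sqrt{2} \left|{\omega}\right| + \frac{\pi}{4} \right)}}{8}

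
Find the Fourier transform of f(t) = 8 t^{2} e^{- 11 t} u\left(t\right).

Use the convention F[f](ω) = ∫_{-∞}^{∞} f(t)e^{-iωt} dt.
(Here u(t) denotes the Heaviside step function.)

F(ω) = \frac{16}{\left(i \omega + 11\right)^{3}}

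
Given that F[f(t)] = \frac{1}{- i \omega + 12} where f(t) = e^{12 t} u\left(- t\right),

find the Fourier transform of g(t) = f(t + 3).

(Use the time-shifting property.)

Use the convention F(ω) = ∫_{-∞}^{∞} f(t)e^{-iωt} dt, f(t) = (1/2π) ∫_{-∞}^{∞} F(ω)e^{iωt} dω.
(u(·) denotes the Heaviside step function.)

F[g](ω) = - \frac{e^{3 i \omega}}{i \omega - 12}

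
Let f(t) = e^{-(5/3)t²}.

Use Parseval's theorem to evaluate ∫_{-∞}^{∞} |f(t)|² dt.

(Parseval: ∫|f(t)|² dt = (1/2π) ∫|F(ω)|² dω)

∫|f(t)|² dt = \frac{\sqrt{30} \sqrt{\pi}}{10}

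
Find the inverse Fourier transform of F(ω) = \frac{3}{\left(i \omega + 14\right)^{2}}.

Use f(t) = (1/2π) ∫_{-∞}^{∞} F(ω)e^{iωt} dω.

f(t) = 3 t e^{- 14 t} u\left(t\right)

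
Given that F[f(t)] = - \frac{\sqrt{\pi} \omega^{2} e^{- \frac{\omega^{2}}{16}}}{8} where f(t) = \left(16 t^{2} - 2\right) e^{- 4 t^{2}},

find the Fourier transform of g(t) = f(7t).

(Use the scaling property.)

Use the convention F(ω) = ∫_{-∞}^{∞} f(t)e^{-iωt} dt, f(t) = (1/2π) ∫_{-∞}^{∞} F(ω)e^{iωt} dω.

F[g](ω) = - \frac{\sqrt{\pi} \omega^{2} e^{- \frac{\omega^{2}}{784}}}{2744}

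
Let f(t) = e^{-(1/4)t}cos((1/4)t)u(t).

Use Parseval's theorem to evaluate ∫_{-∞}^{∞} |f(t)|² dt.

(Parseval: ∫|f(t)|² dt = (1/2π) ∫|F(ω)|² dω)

∫|f(t)|² dt = \frac{3}{2}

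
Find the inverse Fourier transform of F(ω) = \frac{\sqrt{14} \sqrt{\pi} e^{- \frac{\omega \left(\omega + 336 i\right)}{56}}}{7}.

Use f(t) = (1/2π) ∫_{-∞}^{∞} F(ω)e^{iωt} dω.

f(t) = 2 e^{- 14 \left(t - 6\right)^{2}}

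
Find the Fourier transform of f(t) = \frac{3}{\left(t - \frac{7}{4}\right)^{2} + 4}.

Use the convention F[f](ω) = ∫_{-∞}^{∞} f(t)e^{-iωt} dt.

F(ω) = \frac{3 \pi e^{- \frac{7 i \omega}{4} - 2 \left|{\omega}\right|}}{2}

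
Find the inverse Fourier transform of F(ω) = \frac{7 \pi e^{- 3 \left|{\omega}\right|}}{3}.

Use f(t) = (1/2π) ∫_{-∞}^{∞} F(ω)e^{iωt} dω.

f(t) = \frac{7}{t^{2} + 9}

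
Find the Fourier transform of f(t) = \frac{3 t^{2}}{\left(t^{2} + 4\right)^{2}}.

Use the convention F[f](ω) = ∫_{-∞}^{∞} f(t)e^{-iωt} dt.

F(ω) = \frac{3 \pi \left(1 - 2 \left|{\omega}\right|\right) e^{- 2 \left|{\omega}\right|}}{4}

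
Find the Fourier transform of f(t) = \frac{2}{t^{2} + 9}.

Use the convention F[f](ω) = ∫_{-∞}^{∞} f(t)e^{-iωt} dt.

F(ω) = \frac{2 \pi e^{- 3 \left|{\omega}\right|}}{3}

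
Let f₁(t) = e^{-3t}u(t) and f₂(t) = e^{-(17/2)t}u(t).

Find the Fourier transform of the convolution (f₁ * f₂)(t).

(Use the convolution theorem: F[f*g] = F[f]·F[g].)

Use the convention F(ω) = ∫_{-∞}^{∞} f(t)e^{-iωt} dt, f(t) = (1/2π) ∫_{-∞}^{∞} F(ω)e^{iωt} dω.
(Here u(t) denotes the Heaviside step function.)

F[f₁*f₂](ω) = \frac{2}{\left(i \omega + 3\right) \left(2 i \omega + 17\right)}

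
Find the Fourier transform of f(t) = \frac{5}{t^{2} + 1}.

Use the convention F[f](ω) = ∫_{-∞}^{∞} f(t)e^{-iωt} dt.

F(ω) = 5 \pi e^{- \left|{\omega}\right|}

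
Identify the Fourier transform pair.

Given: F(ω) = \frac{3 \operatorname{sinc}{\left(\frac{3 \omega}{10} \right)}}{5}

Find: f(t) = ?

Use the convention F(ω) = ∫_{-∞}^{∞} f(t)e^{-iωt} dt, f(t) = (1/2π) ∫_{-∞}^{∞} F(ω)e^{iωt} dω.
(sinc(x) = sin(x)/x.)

f(t) = \begin{cases} 1 & \text{for}\: \left|{t}\right| < \frac{3}{10} \\0 & \text{otherwise} \end{cases}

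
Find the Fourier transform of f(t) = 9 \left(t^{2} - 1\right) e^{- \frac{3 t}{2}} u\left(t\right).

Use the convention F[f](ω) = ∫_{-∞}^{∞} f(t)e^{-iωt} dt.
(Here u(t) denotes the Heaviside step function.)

F(ω) = \frac{18 \left(16 i \omega - \left(2 i \omega + 3\right)^{3} + 24\right)}{\left(2 i \omega + 3\right)^{4}}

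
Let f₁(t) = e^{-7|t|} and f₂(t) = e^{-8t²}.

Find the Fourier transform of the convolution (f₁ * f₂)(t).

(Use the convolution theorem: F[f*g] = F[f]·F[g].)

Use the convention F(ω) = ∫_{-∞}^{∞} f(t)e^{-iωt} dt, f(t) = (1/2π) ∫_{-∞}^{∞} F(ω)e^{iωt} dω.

F[f₁*f₂](ω) = \frac{7 \sqrt{2} \sqrt{\pi} e^{- \frac{\omega^{2}}{32}}}{2 \left(\omega^{2} + 49\right)}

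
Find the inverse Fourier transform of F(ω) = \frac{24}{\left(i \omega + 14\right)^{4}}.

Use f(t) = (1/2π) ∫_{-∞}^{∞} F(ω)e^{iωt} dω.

f(t) = 4 t^{3} e^{- 14 t} u\left(t\right)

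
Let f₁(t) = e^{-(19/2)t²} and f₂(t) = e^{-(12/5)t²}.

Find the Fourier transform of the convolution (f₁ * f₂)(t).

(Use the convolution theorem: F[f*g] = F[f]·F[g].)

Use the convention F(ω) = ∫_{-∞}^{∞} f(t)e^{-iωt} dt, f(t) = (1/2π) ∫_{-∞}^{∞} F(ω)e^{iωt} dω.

F[f₁*f₂](ω) = \frac{\sqrt{570} \pi e^{- \frac{119 \omega^{2}}{912}}}{114}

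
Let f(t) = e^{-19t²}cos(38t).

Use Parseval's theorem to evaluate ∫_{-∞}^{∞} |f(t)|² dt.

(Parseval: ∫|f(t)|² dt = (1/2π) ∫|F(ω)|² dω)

∫|f(t)|² dt = \frac{\sqrt{38} \sqrt{\pi} \left(1 + e^{38}\right)}{76 e^{38}}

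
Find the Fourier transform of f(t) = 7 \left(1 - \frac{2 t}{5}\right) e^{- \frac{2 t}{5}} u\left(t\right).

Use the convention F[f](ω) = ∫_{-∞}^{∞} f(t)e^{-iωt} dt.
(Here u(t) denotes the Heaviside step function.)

F(ω) = \frac{175 i \omega}{- 25 \omega^{2} + 20 i \omega + 4}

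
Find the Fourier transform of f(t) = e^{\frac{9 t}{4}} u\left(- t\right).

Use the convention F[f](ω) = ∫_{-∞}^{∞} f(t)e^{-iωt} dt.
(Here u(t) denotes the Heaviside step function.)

F(ω) = - \frac{4}{4 i \omega - 9}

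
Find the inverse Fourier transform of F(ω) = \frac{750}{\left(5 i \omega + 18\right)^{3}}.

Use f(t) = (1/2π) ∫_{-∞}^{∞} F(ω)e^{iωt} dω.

f(t) = 3 t^{2} e^{- \frac{18 t}{5}} u\left(t\right)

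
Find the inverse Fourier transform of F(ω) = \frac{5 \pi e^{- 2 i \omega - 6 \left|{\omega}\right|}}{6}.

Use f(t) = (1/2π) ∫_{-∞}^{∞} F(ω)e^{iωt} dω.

f(t) = \frac{5}{\left(t - 2\right)^{2} + 36}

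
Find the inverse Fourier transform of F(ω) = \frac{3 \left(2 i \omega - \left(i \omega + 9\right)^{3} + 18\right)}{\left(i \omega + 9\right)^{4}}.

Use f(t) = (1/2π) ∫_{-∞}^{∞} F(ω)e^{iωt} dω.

f(t) = 3 \left(t^{2} - 1\right) e^{- 9 t} u\left(t\right)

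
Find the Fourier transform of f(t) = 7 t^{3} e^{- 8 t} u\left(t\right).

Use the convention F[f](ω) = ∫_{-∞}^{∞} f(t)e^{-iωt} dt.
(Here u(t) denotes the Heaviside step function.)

F(ω) = \frac{42}{\left(i \omega + 8\right)^{4}}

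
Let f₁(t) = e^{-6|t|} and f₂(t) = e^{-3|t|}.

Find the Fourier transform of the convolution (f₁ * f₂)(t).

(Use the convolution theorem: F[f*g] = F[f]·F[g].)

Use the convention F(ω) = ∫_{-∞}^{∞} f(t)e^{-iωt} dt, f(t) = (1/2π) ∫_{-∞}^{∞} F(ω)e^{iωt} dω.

F[f₁*f₂](ω) = \frac{72}{\left(\omega^{2} + 9\right) \left(\omega^{2} + 36\right)}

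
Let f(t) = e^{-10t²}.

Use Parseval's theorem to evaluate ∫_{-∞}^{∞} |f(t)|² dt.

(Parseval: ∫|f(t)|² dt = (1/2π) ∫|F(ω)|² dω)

∫|f(t)|² dt = \frac{\sqrt{5} \sqrt{\pi}}{10}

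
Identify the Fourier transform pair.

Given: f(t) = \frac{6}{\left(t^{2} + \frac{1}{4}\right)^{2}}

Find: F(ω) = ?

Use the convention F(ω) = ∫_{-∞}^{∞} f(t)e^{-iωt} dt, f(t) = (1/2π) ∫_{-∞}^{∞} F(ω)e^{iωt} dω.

F(ω) = 12 \pi \left(\left|{\omega}\right| + 2\right) e^{- \frac{\left|{\omega}\right|}{2}}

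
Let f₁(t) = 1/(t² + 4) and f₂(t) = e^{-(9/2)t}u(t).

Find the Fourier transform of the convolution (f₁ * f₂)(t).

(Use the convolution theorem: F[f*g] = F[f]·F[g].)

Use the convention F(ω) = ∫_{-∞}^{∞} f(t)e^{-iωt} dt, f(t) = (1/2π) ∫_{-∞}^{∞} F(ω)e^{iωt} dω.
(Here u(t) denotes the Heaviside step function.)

F[f₁*f₂](ω) = \frac{\pi e^{- 2 \left|{\omega}\right|}}{2 i \omega + 9}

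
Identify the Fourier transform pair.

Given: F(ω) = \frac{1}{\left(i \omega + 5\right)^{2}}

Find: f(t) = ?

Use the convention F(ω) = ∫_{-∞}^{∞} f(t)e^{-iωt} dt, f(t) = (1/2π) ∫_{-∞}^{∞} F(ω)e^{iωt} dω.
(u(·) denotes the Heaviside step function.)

f(t) = t e^{- 5 t} u\left(t\right)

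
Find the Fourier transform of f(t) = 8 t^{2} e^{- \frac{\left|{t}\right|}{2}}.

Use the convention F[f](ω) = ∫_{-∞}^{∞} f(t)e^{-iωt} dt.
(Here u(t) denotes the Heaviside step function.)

F(ω) = \frac{256 \left(1 - 12 \omega^{2}\right)}{\left(4 \omega^{2} + 1\right)^{3}}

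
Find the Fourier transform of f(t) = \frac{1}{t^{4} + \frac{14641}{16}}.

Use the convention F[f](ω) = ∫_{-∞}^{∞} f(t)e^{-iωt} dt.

F(ω) = \frac{8 \pi e^{- \frac{11 \sqrt{2} \left|{\omega}\right|}{4}} \sin{\left(\frac{11 \sqrt{2} \left|{\omega}\right|}{4} + \frac{\pi}{4} \right)}}{1331}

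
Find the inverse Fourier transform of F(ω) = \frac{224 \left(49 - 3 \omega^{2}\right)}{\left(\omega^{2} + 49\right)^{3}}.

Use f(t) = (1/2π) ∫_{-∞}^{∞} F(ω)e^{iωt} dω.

f(t) = 8 t^{2} e^{- 7 \left|{t}\right|}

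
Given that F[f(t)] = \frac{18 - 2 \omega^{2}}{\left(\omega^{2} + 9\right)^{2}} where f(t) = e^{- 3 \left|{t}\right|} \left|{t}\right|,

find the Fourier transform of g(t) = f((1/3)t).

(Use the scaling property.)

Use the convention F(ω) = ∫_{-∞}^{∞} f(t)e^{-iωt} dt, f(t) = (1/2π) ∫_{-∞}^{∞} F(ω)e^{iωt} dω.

F[g](ω) = \frac{2 \left(1 - \omega^{2}\right)}{3 \left(\omega^{2} + 1\right)^{2}}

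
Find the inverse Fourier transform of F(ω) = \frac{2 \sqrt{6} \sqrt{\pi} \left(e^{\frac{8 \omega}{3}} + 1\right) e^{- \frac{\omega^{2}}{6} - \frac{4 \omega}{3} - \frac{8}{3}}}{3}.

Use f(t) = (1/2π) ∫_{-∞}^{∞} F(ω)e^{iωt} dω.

f(t) = 4 e^{- \frac{3 t^{2}}{2}} \cos{\left(4 t \right)}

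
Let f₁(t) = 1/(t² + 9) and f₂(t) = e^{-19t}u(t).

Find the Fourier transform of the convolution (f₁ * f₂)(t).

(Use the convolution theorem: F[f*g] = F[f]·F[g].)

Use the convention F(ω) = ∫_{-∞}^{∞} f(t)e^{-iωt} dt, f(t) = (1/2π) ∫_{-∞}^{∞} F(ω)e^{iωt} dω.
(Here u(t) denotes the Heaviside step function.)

F[f₁*f₂](ω) = \frac{\pi e^{- 3 \left|{\omega}\right|}}{3 \left(i \omega + 19\right)}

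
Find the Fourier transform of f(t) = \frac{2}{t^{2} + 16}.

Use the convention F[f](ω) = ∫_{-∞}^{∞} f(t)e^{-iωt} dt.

F(ω) = \frac{\pi e^{- 4 \left|{\omega}\right|}}{2}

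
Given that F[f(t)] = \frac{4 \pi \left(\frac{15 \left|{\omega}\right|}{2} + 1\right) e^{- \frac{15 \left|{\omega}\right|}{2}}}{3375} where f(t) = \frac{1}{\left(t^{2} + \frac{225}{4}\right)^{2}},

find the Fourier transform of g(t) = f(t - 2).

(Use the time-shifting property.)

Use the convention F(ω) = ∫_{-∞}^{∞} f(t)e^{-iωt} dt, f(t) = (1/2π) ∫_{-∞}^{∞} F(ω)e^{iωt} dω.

F[g](ω) = \frac{2 \pi \left(15 \left|{\omega}\right| + 2\right) e^{- 2 i \omega - \frac{15 \left|{\omega}\right|}{2}}}{3375}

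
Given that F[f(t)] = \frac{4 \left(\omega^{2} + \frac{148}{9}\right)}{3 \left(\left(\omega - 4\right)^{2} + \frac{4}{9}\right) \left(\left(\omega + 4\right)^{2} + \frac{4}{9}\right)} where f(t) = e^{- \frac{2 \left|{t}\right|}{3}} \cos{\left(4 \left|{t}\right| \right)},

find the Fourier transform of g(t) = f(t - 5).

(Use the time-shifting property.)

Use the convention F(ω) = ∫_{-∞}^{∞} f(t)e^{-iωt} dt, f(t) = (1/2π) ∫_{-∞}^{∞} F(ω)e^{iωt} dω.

F[g](ω) = \frac{12 \left(9 \omega^{2} + 148\right) e^{- 5 i \omega}}{81 \omega^{4} - 2520 \omega^{2} + 21904}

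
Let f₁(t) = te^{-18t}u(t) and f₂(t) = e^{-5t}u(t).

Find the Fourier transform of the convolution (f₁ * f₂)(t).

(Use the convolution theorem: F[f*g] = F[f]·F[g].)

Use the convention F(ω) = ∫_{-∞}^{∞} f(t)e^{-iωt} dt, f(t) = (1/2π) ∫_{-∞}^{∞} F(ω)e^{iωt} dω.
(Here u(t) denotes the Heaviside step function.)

F[f₁*f₂](ω) = \frac{1}{\left(i \omega + 5\right) \left(i \omega + 18\right)^{2}}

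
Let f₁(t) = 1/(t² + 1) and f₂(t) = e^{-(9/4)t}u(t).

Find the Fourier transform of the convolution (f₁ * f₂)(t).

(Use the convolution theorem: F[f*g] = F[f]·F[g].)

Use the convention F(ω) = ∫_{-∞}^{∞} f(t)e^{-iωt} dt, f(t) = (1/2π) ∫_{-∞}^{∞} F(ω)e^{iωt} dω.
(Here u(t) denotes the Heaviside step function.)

F[f₁*f₂](ω) = \frac{4 \pi e^{- \left|{\omega}\right|}}{4 i \omega + 9}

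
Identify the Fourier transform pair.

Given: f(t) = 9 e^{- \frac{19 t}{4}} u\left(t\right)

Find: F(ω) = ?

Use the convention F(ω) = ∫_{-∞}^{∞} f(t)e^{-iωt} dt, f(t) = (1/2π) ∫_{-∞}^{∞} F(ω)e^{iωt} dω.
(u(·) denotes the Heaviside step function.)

F(ω) = \frac{36}{4 i \omega + 19}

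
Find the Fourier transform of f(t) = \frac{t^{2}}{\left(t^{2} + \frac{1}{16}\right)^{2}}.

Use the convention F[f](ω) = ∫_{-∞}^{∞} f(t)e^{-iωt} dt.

F(ω) = \frac{\pi \left(4 - \left|{\omega}\right|\right) e^{- \frac{\left|{\omega}\right|}{4}}}{2}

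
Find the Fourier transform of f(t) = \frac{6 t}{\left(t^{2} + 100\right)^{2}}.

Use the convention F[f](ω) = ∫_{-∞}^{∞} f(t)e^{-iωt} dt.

F(ω) = - \frac{3 i \pi \omega e^{- 10 \left|{\omega}\right|}}{10}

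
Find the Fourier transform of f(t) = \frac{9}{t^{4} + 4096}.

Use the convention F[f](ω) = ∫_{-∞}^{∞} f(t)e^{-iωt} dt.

F(ω) = \frac{9 \pi e^{- 4 \sqrt{2} \left|{\omega}\right|} \sin{\left(4 \sqrt{2} \left|{\omega}\right| + \frac{\pi}{4} \right)}}{512}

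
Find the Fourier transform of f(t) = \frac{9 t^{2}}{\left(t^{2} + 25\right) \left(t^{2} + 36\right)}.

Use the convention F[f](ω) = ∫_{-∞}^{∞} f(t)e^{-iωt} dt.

F(ω) = \frac{9 \pi \left(6 - 5 e^{\left|{\omega}\right|}\right) e^{- 6 \left|{\omega}\right|}}{11}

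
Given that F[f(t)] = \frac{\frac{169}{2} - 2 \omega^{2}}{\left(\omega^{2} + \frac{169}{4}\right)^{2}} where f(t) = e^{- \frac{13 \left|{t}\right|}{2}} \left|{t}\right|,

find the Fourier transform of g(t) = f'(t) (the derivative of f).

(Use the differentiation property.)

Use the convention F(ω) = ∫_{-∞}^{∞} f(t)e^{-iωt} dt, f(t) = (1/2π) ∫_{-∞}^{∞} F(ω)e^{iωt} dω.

F[g](ω) = - \frac{8 i \omega \left(4 \omega^{2} - 169\right)}{\left(4 \omega^{2} + 169\right)^{2}}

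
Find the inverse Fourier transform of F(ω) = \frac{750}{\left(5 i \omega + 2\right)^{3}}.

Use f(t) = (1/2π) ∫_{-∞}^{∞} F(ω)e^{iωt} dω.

f(t) = 3 t^{2} e^{- \frac{2 t}{5}} u\left(t\right)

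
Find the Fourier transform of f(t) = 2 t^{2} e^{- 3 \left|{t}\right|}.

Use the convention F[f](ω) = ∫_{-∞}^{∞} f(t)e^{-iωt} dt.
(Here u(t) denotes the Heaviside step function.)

F(ω) = \frac{72 \left(3 - \omega^{2}\right)}{\left(\omega^{2} + 9\right)^{3}}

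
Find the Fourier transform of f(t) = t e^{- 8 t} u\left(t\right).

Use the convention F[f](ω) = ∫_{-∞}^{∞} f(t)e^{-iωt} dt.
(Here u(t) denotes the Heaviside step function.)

F(ω) = \frac{1}{\left(i \omega + 8\right)^{2}}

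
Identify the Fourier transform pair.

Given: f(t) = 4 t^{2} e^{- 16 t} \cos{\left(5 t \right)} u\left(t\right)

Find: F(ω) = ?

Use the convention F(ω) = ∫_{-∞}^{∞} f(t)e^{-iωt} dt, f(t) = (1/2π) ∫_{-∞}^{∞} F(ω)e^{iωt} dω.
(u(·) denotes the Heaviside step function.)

F(ω) = \frac{8 \left(- 75 i \omega + \left(i \omega + 16\right)^{3} - 1200\right)}{\left(\left(i \omega + 16\right)^{2} + 25\right)^{3}}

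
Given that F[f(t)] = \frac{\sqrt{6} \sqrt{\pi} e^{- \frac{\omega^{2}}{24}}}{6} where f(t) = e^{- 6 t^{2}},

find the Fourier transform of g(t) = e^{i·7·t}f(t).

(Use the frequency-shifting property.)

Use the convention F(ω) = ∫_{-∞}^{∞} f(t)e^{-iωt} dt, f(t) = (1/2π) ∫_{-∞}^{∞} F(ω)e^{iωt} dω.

F[g](ω) = \frac{\sqrt{6} \sqrt{\pi} e^{- \frac{\left(\omega - 7\right)^{2}}{24}}}{6}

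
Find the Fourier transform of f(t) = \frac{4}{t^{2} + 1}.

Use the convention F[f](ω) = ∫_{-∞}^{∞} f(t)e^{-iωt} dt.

F(ω) = 4 \pi e^{- \left|{\omega}\right|}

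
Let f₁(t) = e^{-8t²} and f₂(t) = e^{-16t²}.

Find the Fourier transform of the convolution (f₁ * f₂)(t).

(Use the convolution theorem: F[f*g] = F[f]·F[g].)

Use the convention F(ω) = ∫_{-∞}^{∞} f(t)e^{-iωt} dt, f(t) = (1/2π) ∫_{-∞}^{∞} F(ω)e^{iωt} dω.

F[f₁*f₂](ω) = \frac{\sqrt{2} \pi e^{- \frac{3 \omega^{2}}{64}}}{16}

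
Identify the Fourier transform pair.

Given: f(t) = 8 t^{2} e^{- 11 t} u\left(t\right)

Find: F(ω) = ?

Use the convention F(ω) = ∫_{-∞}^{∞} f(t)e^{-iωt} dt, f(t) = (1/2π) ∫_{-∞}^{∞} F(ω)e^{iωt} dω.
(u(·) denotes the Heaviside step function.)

F(ω) = \frac{16}{\left(i \omega + 11\right)^{3}}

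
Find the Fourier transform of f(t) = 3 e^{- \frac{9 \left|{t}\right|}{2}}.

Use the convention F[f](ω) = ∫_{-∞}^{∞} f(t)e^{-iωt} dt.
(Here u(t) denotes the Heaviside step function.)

F(ω) = \frac{108}{4 \omega^{2} + 81}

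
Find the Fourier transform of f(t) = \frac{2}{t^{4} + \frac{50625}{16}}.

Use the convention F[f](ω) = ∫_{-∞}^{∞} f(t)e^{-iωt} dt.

F(ω) = \frac{16 \pi e^{- \frac{15 \sqrt{2} \left|{\omega}\right|}{4}} \sin{\left(\frac{15 \sqrt{2} \left|{\omega}\right|}{4} + \frac{\pi}{4} \right)}}{3375}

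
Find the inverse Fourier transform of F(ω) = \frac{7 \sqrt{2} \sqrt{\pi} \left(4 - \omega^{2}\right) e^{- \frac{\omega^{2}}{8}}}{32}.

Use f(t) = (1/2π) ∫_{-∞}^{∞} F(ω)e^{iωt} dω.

f(t) = 7 t^{2} e^{- 2 t^{2}}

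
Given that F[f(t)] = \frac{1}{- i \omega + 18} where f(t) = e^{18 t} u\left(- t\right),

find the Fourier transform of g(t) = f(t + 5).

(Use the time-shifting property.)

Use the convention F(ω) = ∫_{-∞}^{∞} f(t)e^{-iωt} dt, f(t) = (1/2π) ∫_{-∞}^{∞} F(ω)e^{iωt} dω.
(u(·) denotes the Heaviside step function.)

F[g](ω) = - \frac{e^{5 i \omega}}{i \omega - 18}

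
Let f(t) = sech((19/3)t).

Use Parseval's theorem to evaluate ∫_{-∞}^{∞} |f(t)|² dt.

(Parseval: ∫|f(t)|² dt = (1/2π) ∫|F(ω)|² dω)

∫|f(t)|² dt = \frac{6}{19}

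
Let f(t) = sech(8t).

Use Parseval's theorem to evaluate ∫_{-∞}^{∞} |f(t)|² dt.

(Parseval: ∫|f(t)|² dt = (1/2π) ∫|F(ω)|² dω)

∫|f(t)|² dt = \frac{1}{4}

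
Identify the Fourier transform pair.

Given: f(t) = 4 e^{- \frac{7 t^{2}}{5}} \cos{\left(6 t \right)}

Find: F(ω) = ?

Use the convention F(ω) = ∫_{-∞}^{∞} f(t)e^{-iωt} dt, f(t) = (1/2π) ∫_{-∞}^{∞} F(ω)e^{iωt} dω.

F(ω) = \frac{2 \sqrt{35} \sqrt{\pi} \left(e^{\frac{30 \omega}{7}} + 1\right) e^{- \frac{5 \omega^{2}}{28} - \frac{15 \omega}{7} - \frac{45}{7}}}{7}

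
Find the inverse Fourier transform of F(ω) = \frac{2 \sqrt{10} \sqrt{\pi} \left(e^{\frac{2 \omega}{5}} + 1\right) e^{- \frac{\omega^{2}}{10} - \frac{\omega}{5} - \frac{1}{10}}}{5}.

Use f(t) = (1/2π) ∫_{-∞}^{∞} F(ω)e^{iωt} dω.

f(t) = 4 e^{- \frac{5 t^{2}}{2}} \cos{\left(t \right)}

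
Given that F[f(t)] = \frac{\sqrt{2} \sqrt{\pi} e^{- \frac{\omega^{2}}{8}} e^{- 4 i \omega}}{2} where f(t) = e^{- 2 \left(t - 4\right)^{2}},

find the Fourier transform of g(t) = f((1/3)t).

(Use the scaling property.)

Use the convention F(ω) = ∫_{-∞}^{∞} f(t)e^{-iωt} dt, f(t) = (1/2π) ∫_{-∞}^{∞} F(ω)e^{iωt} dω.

F[g](ω) = \frac{3 \sqrt{2} \sqrt{\pi} e^{- \frac{3 \omega \left(3 \omega + 32 i\right)}{8}}}{2}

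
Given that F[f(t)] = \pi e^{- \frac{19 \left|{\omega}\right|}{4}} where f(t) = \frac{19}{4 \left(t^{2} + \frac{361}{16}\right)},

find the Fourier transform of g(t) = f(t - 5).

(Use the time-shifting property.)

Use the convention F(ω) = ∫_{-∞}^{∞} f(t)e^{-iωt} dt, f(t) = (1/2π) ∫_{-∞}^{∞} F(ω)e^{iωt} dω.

F[g](ω) = \pi e^{- 5 i \omega - \frac{19 \left|{\omega}\right|}{4}}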